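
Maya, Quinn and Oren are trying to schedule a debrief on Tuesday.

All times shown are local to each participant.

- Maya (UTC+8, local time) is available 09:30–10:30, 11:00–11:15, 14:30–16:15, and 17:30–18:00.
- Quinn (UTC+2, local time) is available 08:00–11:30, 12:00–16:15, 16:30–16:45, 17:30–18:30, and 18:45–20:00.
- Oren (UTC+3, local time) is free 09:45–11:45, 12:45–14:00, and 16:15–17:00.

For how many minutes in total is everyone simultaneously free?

90 minutes

Maya → UTC: 01:30–02:30, 03:00–03:15, 06:30–08:15, 09:30–10:00.
Quinn → UTC: 06:00–09:30, 10:00–14:15, 14:30–14:45, 15:30–16:30, 16:45–18:00.
Oren → UTC: 06:45–08:45, 09:45–11:00, 13:15–14:00.
Maya ∩ Quinn: 06:30–08:15.
Maya ∩ Quinn ∩ Oren: 06:45–08:15.
Total common minutes: 90.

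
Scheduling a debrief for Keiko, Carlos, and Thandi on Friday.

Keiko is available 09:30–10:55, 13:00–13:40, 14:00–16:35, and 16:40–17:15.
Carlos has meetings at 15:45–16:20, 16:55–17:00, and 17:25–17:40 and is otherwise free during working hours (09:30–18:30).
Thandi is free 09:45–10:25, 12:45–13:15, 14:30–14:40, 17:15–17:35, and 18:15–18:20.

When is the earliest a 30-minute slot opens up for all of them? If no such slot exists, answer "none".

09:45

Carlos free within 09:30–18:30: 09:30–15:45, 16:20–16:55, 17:00–17:25, 17:40–18:30.
Keiko ∩ Carlos: 09:30–10:55, 13:00–13:40, 14:00–15:45, 16:20–16:35, 16:40–16:55, 17:00–17:15.
Keiko ∩ Carlos ∩ Thandi: 09:45–10:25, 13:00–13:15, 14:30–14:40.
Windows ≥ 30 min: 09:45–10:25.
Earliest such window starts at 09:45.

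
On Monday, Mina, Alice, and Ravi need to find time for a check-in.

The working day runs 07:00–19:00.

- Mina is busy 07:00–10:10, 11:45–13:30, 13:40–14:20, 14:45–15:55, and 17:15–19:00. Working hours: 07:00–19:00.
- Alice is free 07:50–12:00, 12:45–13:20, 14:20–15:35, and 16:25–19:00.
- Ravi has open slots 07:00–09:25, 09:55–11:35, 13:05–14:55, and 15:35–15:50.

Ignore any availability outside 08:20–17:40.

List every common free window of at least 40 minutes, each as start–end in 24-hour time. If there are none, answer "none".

10:10–11:35

Mina free within 07:00–19:00: 10:10–11:45, 13:30–13:40, 14:20–14:45, 15:55–17:15.
Mina ∩ Alice: 10:10–11:45, 14:20–14:45, 16:25–17:15.
Mina ∩ Alice ∩ Ravi: 10:10–11:35, 14:20–14:45.
Restricted to 08:20–17:40: 10:10–11:35, 14:20–14:45.
Windows ≥ 40 min: 10:10–11:35.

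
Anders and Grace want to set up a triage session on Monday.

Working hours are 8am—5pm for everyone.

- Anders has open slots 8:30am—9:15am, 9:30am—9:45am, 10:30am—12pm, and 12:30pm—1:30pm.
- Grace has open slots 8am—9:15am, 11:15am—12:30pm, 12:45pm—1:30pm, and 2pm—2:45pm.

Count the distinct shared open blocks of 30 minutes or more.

3

Anders ∩ Grace: 08:30–09:15, 11:15–12:00, 12:45–13:30.
Windows ≥ 30 min: 08:30–09:15, 11:15–12:00, 12:45–13:30.
That's 3 windows.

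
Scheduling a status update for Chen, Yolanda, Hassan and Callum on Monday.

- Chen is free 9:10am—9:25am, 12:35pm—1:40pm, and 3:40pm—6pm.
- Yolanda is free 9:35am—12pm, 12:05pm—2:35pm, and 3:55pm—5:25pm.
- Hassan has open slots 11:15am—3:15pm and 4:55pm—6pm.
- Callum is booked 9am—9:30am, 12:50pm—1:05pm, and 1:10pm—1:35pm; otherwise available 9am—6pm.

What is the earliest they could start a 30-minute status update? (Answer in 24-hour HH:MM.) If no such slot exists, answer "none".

Callum free within 09:00–18:00: 09:30–12:50, 13:05–13:10, 13:35–18:00.
Chen ∩ Yolanda: 12:35–13:40, 15:55–17:25.
Chen ∩ Yolanda ∩ Hassan: 12:35–13:40, 16:55–17:25.
Chen ∩ Yolanda ∩ Hassan ∩ Callum: 12:35–12:50, 13:05–13:10, 13:35–13:40, 16:55–17:25.
Windows ≥ 30 min: 16:55–17:25.
Earliest such window starts at 16:55.

16:55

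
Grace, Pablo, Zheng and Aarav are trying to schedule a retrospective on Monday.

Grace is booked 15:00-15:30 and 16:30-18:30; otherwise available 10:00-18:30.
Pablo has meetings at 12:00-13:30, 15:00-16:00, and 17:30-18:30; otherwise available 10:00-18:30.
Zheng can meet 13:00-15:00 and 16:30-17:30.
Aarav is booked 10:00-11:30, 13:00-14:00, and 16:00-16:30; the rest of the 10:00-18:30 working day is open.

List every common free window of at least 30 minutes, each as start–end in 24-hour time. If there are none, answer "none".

14:00–15:00

Grace free within 10:00–18:30: 10:00–15:00, 15:30–16:30.
Pablo free within 10:00–18:30: 10:00–12:00, 13:30–15:00, 16:00–17:30.
Aarav free within 10:00–18:30: 11:30–13:00, 14:00–16:00, 16:30–18:30.
Grace ∩ Pablo: 10:00–12:00, 13:30–15:00, 16:00–16:30.
Grace ∩ Pablo ∩ Zheng: 13:30–15:00.
Grace ∩ Pablo ∩ Zheng ∩ Aarav: 14:00–15:00.
Windows ≥ 30 min: 14:00–15:00.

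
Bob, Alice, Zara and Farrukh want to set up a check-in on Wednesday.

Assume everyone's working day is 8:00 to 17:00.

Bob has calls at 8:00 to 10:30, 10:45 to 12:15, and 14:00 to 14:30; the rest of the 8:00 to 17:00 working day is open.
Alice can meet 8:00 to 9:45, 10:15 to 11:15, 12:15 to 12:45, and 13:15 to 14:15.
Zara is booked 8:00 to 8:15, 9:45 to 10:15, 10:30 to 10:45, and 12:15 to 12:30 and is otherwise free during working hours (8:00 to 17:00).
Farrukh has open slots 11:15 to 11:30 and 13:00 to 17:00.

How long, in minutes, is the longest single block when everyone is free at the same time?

Bob free within 08:00–17:00: 10:30–10:45, 12:15–14:00, 14:30–17:00.
Zara free within 08:00–17:00: 08:15–09:45, 10:15–10:30, 10:45–12:15, 12:30–17:00.
Bob ∩ Alice: 10:30–10:45, 12:15–12:45, 13:15–14:00.
Bob ∩ Alice ∩ Zara: 12:30–12:45, 13:15–14:00.
Bob ∩ Alice ∩ Zara ∩ Farrukh: 13:15–14:00.
Single common window of 45 minutes.

45 minutes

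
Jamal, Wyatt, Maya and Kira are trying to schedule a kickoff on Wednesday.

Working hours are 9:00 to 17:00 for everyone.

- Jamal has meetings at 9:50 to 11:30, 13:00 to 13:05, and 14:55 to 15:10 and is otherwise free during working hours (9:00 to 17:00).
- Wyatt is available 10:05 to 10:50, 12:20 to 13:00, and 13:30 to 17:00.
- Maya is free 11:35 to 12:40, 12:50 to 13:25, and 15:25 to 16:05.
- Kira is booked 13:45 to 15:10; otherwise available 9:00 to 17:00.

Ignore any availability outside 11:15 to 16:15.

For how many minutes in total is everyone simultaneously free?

Jamal free within 09:00–17:00: 09:00–09:50, 11:30–13:00, 13:05–14:55, 15:10–17:00.
Kira free within 09:00–17:00: 09:00–13:45, 15:10–17:00.
Jamal ∩ Wyatt: 12:20–13:00, 13:30–14:55, 15:10–17:00.
Jamal ∩ Wyatt ∩ Maya: 12:20–12:40, 12:50–13:00, 15:25–16:05.
Jamal ∩ Wyatt ∩ Maya ∩ Kira: 12:20–12:40, 12:50–13:00, 15:25–16:05.
Restricted to 11:15–16:15: 12:20–12:40, 12:50–13:00, 15:25–16:05.
Total common minutes: 20 + 10 + 40 = 70.

70 minutes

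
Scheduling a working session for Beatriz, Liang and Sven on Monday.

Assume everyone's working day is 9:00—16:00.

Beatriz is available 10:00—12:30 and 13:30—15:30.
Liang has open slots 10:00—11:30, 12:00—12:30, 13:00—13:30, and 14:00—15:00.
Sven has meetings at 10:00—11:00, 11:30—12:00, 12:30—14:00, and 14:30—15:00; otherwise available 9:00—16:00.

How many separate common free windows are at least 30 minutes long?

Sven free within 09:00–16:00: 09:00–10:00, 11:00–11:30, 12:00–12:30, 14:00–14:30, 15:00–16:00.
Beatriz ∩ Liang: 10:00–11:30, 12:00–12:30, 14:00–15:00.
Beatriz ∩ Liang ∩ Sven: 11:00–11:30, 12:00–12:30, 14:00–14:30.
Windows ≥ 30 min: 11:00–11:30, 12:00–12:30, 14:00–14:30.
That's 3 windows.

3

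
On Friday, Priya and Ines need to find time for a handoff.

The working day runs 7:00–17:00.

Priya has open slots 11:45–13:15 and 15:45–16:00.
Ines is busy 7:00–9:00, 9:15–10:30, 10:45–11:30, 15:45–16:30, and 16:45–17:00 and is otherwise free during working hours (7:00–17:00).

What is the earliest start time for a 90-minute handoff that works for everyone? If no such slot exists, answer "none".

Ines free within 07:00–17:00: 09:00–09:15, 10:30–10:45, 11:30–15:45, 16:30–16:45.
Priya ∩ Ines: 11:45–13:15.
Windows ≥ 90 min: 11:45–13:15.
Earliest such window starts at 11:45.

11:45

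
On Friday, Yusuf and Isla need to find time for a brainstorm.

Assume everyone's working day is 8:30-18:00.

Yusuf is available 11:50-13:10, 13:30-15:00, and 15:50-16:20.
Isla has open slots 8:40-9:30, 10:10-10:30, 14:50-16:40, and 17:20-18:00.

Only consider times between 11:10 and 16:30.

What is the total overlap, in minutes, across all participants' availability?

Yusuf ∩ Isla: 14:50–15:00, 15:50–16:20.
Restricted to 11:10–16:30: 14:50–15:00, 15:50–16:20.
Total common minutes: 10 + 30 = 40.

40 minutes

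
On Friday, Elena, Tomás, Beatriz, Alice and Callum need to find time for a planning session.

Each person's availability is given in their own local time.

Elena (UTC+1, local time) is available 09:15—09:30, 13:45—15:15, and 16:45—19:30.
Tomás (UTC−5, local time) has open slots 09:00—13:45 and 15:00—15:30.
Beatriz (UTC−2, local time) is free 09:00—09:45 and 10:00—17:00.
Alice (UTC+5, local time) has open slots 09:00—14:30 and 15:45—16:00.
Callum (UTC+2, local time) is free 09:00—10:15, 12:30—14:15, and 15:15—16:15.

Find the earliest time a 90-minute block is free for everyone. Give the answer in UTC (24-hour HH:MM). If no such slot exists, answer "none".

none

Elena → UTC: 08:15–08:30, 12:45–14:15, 15:45–18:30.
Tomás → UTC: 14:00–18:45, 20:00–20:30.
Beatriz → UTC: 11:00–11:45, 12:00–19:00.
Alice → UTC: 04:00–09:30, 10:45–11:00.
Callum → UTC: 07:00–08:15, 10:30–12:15, 13:15–14:15.
Elena ∩ Tomás: 14:00–14:15, 15:45–18:30.
Elena ∩ Tomás ∩ Beatriz: 14:00–14:15, 15:45–18:30.
Elena ∩ Tomás ∩ Beatriz ∩ Alice: (none).
Elena ∩ Tomás ∩ Beatriz ∩ Alice ∩ Callum: (none).
Windows ≥ 90 min: (none).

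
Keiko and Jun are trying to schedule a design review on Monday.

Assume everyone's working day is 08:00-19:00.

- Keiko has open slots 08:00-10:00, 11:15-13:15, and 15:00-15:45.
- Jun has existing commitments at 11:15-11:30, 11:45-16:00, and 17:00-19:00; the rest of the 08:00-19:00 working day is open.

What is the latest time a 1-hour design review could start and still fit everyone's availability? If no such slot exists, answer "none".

09:00

Jun free within 08:00–19:00: 08:00–11:15, 11:30–11:45, 16:00–17:00.
Keiko ∩ Jun: 08:00–10:00, 11:30–11:45.
Windows ≥ 60 min: 08:00–10:00.
Latest start in the last window 08:00–10:00 is 10:00 − 60 min = 09:00.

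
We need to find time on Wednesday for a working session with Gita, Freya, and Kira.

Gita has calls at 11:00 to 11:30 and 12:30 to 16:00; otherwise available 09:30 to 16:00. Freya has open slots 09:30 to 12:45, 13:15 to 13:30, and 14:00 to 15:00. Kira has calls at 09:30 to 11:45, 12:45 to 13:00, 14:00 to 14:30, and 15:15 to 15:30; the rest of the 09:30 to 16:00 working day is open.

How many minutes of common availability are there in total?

45 minutes

Gita free within 09:30–16:00: 09:30–11:00, 11:30–12:30.
Kira free within 09:30–16:00: 11:45–12:45, 13:00–14:00, 14:30–15:15, 15:30–16:00.
Gita ∩ Freya: 09:30–11:00, 11:30–12:30.
Gita ∩ Freya ∩ Kira: 11:45–12:30.
Total common minutes: 45.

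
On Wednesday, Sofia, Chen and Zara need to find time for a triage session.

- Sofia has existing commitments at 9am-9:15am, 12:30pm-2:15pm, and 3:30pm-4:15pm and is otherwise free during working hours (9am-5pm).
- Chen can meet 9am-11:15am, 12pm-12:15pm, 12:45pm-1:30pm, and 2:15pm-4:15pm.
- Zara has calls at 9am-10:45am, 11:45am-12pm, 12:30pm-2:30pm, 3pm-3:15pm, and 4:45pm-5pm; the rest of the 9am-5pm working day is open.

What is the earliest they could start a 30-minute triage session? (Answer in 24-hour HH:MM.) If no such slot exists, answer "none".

10:45

Sofia free within 09:00–17:00: 09:15–12:30, 14:15–15:30, 16:15–17:00.
Zara free within 09:00–17:00: 10:45–11:45, 12:00–12:30, 14:30–15:00, 15:15–16:45.
Sofia ∩ Chen: 09:15–11:15, 12:00–12:15, 14:15–15:30.
Sofia ∩ Chen ∩ Zara: 10:45–11:15, 12:00–12:15, 14:30–15:00, 15:15–15:30.
Windows ≥ 30 min: 10:45–11:15, 14:30–15:00.
Earliest such window starts at 10:45.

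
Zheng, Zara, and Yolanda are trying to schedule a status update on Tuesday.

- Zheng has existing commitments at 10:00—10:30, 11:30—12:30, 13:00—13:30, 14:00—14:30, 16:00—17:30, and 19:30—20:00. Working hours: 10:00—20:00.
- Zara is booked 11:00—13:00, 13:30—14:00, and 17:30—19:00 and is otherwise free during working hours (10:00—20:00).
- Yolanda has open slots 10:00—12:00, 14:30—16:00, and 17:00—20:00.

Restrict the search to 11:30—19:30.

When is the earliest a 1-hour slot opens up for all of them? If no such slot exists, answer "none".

Zheng free within 10:00–20:00: 10:30–11:30, 12:30–13:00, 13:30–14:00, 14:30–16:00, 17:30–19:30.
Zara free within 10:00–20:00: 10:00–11:00, 13:00–13:30, 14:00–17:30, 19:00–20:00.
Zheng ∩ Zara: 10:30–11:00, 14:30–16:00, 19:00–19:30.
Zheng ∩ Zara ∩ Yolanda: 10:30–11:00, 14:30–16:00, 19:00–19:30.
Restricted to 11:30–19:30: 14:30–16:00, 19:00–19:30.
Windows ≥ 60 min: 14:30–16:00.
Earliest such window starts at 14:30.

14:30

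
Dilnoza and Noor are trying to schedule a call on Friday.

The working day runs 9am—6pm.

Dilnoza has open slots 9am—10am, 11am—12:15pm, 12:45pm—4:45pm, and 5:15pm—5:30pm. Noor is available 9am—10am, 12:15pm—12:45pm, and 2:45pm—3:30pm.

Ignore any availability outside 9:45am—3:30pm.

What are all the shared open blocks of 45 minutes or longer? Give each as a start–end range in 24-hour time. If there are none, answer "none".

Dilnoza ∩ Noor: 09:00–10:00, 14:45–15:30.
Restricted to 09:45–15:30: 09:45–10:00, 14:45–15:30.
Windows ≥ 45 min: 14:45–15:30.

14:45–15:30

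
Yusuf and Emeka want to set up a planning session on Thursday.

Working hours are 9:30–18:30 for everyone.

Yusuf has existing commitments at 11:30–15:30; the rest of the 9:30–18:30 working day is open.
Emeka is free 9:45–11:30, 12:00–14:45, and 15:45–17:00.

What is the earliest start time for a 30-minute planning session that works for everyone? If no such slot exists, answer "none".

Yusuf free within 09:30–18:30: 09:30–11:30, 15:30–18:30.
Yusuf ∩ Emeka: 09:45–11:30, 15:45–17:00.
Windows ≥ 30 min: 09:45–11:30, 15:45–17:00.
Earliest such window starts at 09:45.

09:45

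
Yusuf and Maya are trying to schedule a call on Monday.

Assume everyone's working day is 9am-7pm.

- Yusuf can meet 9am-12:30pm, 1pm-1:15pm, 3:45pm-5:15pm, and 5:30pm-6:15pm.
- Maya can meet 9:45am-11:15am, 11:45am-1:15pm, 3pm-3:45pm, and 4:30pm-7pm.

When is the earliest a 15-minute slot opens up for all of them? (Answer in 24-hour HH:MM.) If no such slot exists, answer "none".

Yusuf ∩ Maya: 09:45–11:15, 11:45–12:30, 13:00–13:15, 16:30–17:15, 17:30–18:15.
Windows ≥ 15 min: 09:45–11:15, 11:45–12:30, 13:00–13:15, 16:30–17:15, 17:30–18:15.
Earliest such window starts at 09:45.

09:45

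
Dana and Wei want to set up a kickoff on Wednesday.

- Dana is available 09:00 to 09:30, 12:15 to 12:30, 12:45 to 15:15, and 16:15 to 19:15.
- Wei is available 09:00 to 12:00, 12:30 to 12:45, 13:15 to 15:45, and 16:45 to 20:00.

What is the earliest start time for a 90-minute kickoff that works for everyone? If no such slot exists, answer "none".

Dana ∩ Wei: 09:00–09:30, 13:15–15:15, 16:45–19:15.
Windows ≥ 90 min: 13:15–15:15, 16:45–19:15.
Earliest such window starts at 13:15.

13:15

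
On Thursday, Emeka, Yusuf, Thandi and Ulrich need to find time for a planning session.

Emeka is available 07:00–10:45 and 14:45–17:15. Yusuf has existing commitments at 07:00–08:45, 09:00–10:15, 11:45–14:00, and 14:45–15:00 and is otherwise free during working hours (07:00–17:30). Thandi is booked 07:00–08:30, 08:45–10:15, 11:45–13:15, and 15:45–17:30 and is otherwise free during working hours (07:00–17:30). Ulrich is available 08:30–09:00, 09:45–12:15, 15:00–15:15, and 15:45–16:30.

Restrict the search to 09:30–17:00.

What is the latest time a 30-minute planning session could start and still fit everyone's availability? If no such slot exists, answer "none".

10:15

Yusuf free within 07:00–17:30: 08:45–09:00, 10:15–11:45, 14:00–14:45, 15:00–17:30.
Thandi free within 07:00–17:30: 08:30–08:45, 10:15–11:45, 13:15–15:45.
Emeka ∩ Yusuf: 08:45–09:00, 10:15–10:45, 15:00–17:15.
Emeka ∩ Yusuf ∩ Thandi: 10:15–10:45, 15:00–15:45.
Emeka ∩ Yusuf ∩ Thandi ∩ Ulrich: 10:15–10:45, 15:00–15:15.
Restricted to 09:30–17:00: 10:15–10:45, 15:00–15:15.
Windows ≥ 30 min: 10:15–10:45.
Latest start in the last window 10:15–10:45 is 10:45 − 30 min = 10:15.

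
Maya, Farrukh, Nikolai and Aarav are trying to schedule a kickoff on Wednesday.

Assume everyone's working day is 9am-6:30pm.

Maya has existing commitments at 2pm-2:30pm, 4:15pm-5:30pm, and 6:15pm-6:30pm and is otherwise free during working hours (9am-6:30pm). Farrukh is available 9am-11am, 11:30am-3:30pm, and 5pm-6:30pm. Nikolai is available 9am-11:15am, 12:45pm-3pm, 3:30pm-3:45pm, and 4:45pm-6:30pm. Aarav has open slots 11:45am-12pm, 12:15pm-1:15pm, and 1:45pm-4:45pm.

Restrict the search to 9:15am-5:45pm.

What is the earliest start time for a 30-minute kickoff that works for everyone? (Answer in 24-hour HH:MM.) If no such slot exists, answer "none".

Maya free within 09:00–18:30: 09:00–14:00, 14:30–16:15, 17:30–18:15.
Maya ∩ Farrukh: 09:00–11:00, 11:30–14:00, 14:30–15:30, 17:30–18:15.
Maya ∩ Farrukh ∩ Nikolai: 09:00–11:00, 12:45–14:00, 14:30–15:00, 17:30–18:15.
Maya ∩ Farrukh ∩ Nikolai ∩ Aarav: 12:45–13:15, 13:45–14:00, 14:30–15:00.
Restricted to 09:15–17:45: 12:45–13:15, 13:45–14:00, 14:30–15:00.
Windows ≥ 30 min: 12:45–13:15, 14:30–15:00.
Earliest such window starts at 12:45.

12:45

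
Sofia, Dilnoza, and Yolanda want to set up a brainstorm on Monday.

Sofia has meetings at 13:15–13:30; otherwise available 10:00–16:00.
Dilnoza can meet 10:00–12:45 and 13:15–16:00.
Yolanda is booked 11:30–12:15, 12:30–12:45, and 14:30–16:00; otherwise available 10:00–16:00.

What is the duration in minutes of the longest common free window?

Sofia free within 10:00–16:00: 10:00–13:15, 13:30–16:00.
Yolanda free within 10:00–16:00: 10:00–11:30, 12:15–12:30, 12:45–14:30.
Sofia ∩ Dilnoza: 10:00–12:45, 13:30–16:00.
Sofia ∩ Dilnoza ∩ Yolanda: 10:00–11:30, 12:15–12:30, 13:30–14:30.
Common window lengths: 90, 15, 60 min; longest is 90.

90 minutes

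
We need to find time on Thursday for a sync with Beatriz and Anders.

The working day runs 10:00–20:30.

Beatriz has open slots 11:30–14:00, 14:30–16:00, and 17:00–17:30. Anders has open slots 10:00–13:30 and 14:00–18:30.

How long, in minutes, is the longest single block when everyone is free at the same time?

Beatriz ∩ Anders: 11:30–13:30, 14:30–16:00, 17:00–17:30.
Common window lengths: 120, 90, 30 min; longest is 120.

120 minutes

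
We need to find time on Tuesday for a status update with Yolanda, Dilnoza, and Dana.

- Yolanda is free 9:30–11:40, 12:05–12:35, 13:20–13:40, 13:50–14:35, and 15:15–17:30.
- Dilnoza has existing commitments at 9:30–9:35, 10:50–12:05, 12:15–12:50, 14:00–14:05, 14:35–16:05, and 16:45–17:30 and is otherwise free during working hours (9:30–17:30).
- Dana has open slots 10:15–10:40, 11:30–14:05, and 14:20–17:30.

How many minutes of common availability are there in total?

120 minutes

Dilnoza free within 09:30–17:30: 09:35–10:50, 12:05–12:15, 12:50–14:00, 14:05–14:35, 16:05–16:45.
Yolanda ∩ Dilnoza: 09:35–10:50, 12:05–12:15, 13:20–13:40, 13:50–14:00, 14:05–14:35, 16:05–16:45.
Yolanda ∩ Dilnoza ∩ Dana: 10:15–10:40, 12:05–12:15, 13:20–13:40, 13:50–14:00, 14:20–14:35, 16:05–16:45.
Total common minutes: 25 + 10 + 20 + 10 + 15 + 40 = 120.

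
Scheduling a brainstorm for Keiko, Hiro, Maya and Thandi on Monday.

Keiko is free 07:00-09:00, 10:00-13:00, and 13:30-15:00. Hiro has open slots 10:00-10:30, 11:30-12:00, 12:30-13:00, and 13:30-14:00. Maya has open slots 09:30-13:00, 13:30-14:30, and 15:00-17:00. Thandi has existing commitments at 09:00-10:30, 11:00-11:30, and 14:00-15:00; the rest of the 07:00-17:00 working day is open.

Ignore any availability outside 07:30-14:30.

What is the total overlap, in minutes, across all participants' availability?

90 minutes

Thandi free within 07:00–17:00: 07:00–09:00, 10:30–11:00, 11:30–14:00, 15:00–17:00.
Keiko ∩ Hiro: 10:00–10:30, 11:30–12:00, 12:30–13:00, 13:30–14:00.
Keiko ∩ Hiro ∩ Maya: 10:00–10:30, 11:30–12:00, 12:30–13:00, 13:30–14:00.
Keiko ∩ Hiro ∩ Maya ∩ Thandi: 11:30–12:00, 12:30–13:00, 13:30–14:00.
Restricted to 07:30–14:30: 11:30–12:00, 12:30–13:00, 13:30–14:00.
Total common minutes: 30 + 30 + 30 = 90.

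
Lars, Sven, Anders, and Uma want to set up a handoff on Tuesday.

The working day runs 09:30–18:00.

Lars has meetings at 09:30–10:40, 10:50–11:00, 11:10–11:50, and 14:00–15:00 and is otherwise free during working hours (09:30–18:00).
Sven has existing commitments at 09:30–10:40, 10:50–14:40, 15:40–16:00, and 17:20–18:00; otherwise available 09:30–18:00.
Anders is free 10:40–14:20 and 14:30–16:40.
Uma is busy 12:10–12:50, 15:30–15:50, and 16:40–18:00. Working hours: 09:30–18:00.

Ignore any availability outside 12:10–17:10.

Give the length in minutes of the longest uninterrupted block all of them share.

40 minutes

Lars free within 09:30–18:00: 10:40–10:50, 11:00–11:10, 11:50–14:00, 15:00–18:00.
Sven free within 09:30–18:00: 10:40–10:50, 14:40–15:40, 16:00–17:20.
Uma free within 09:30–18:00: 09:30–12:10, 12:50–15:30, 15:50–16:40.
Lars ∩ Sven: 10:40–10:50, 15:00–15:40, 16:00–17:20.
Lars ∩ Sven ∩ Anders: 10:40–10:50, 15:00–15:40, 16:00–16:40.
Lars ∩ Sven ∩ Anders ∩ Uma: 10:40–10:50, 15:00–15:30, 16:00–16:40.
Restricted to 12:10–17:10: 15:00–15:30, 16:00–16:40.
Common window lengths: 30, 40 min; longest is 40.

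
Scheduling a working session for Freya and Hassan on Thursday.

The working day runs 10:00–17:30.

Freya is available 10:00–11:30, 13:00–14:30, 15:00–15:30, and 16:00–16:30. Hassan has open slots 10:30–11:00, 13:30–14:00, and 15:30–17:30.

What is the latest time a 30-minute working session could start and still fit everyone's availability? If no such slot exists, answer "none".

16:00

Freya ∩ Hassan: 10:30–11:00, 13:30–14:00, 16:00–16:30.
Windows ≥ 30 min: 10:30–11:00, 13:30–14:00, 16:00–16:30.
Latest start in the last window 16:00–16:30 is 16:30 − 30 min = 16:00.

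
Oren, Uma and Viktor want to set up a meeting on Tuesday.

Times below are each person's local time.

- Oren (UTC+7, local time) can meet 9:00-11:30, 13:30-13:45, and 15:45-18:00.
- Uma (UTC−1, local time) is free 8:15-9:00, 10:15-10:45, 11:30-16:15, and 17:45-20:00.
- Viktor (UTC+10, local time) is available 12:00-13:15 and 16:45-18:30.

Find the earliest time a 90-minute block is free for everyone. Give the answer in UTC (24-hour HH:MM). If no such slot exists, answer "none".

Oren → UTC: 02:00–04:30, 06:30–06:45, 08:45–11:00.
Uma → UTC: 09:15–10:00, 11:15–11:45, 12:30–17:15, 18:45–21:00.
Viktor → UTC: 02:00–03:15, 06:45–08:30.
Oren ∩ Uma: 09:15–10:00.
Oren ∩ Uma ∩ Viktor: (none).
Windows ≥ 90 min: (none).

none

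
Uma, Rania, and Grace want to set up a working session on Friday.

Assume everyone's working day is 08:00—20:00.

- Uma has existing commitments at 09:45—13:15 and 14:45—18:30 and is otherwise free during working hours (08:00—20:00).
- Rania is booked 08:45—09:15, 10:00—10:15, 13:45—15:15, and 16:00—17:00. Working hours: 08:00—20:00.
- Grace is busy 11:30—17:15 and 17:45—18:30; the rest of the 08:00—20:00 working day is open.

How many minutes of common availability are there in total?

Uma free within 08:00–20:00: 08:00–09:45, 13:15–14:45, 18:30–20:00.
Rania free within 08:00–20:00: 08:00–08:45, 09:15–10:00, 10:15–13:45, 15:15–16:00, 17:00–20:00.
Grace free within 08:00–20:00: 08:00–11:30, 17:15–17:45, 18:30–20:00.
Uma ∩ Rania: 08:00–08:45, 09:15–09:45, 13:15–13:45, 18:30–20:00.
Uma ∩ Rania ∩ Grace: 08:00–08:45, 09:15–09:45, 18:30–20:00.
Total common minutes: 45 + 30 + 90 = 165.

165 minutes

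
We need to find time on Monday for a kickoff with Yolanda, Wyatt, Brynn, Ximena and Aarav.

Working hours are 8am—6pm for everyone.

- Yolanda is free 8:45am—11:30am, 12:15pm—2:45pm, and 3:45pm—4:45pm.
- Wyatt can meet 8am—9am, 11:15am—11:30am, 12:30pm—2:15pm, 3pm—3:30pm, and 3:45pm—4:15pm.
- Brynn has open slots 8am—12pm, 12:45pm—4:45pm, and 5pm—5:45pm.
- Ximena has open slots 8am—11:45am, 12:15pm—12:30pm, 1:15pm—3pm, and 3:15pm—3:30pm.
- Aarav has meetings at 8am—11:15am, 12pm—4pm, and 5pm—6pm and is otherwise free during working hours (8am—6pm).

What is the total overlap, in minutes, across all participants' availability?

Aarav free within 08:00–18:00: 11:15–12:00, 16:00–17:00.
Yolanda ∩ Wyatt: 08:45–09:00, 11:15–11:30, 12:30–14:15, 15:45–16:15.
Yolanda ∩ Wyatt ∩ Brynn: 08:45–09:00, 11:15–11:30, 12:45–14:15, 15:45–16:15.
Yolanda ∩ Wyatt ∩ Brynn ∩ Ximena: 08:45–09:00, 11:15–11:30, 13:15–14:15.
Yolanda ∩ Wyatt ∩ Brynn ∩ Ximena ∩ Aarav: 11:15–11:30.
Total common minutes: 15.

15 minutes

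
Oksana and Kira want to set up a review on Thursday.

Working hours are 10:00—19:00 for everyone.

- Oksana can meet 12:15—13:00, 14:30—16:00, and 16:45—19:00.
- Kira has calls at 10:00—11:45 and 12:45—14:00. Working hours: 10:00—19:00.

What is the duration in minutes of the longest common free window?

Kira free within 10:00–19:00: 11:45–12:45, 14:00–19:00.
Oksana ∩ Kira: 12:15–12:45, 14:30–16:00, 16:45–19:00.
Common window lengths: 30, 90, 135 min; longest is 135.

135 minutes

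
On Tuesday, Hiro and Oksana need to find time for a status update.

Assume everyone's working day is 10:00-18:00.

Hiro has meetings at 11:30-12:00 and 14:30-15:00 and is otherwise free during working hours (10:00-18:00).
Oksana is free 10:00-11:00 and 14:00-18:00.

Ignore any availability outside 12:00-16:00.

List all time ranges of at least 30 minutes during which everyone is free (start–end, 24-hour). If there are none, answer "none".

Hiro free within 10:00–18:00: 10:00–11:30, 12:00–14:30, 15:00–18:00.
Hiro ∩ Oksana: 10:00–11:00, 14:00–14:30, 15:00–18:00.
Restricted to 12:00–16:00: 14:00–14:30, 15:00–16:00.
Windows ≥ 30 min: 14:00–14:30, 15:00–16:00.

14:00–14:30, 15:00–16:00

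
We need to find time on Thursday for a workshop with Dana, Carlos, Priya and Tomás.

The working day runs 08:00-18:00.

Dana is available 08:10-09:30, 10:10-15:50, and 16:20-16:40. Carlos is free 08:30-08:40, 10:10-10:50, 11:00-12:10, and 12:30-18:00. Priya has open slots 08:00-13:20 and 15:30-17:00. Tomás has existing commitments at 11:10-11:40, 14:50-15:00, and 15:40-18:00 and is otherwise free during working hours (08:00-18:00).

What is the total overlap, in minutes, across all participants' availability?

Tomás free within 08:00–18:00: 08:00–11:10, 11:40–14:50, 15:00–15:40.
Dana ∩ Carlos: 08:30–08:40, 10:10–10:50, 11:00–12:10, 12:30–15:50, 16:20–16:40.
Dana ∩ Carlos ∩ Priya: 08:30–08:40, 10:10–10:50, 11:00–12:10, 12:30–13:20, 15:30–15:50, 16:20–16:40.
Dana ∩ Carlos ∩ Priya ∩ Tomás: 08:30–08:40, 10:10–10:50, 11:00–11:10, 11:40–12:10, 12:30–13:20, 15:30–15:40.
Total common minutes: 10 + 40 + 10 + 30 + 50 + 10 = 150.

150 minutes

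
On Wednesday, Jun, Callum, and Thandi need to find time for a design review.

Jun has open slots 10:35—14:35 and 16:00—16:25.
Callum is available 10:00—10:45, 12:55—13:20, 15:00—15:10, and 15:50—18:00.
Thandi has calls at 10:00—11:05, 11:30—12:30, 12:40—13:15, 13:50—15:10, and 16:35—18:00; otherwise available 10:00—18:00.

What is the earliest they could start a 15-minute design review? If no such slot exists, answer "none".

Thandi free within 10:00–18:00: 11:05–11:30, 12:30–12:40, 13:15–13:50, 15:10–16:35.
Jun ∩ Callum: 10:35–10:45, 12:55–13:20, 16:00–16:25.
Jun ∩ Callum ∩ Thandi: 13:15–13:20, 16:00–16:25.
Windows ≥ 15 min: 16:00–16:25.
Earliest such window starts at 16:00.

16:00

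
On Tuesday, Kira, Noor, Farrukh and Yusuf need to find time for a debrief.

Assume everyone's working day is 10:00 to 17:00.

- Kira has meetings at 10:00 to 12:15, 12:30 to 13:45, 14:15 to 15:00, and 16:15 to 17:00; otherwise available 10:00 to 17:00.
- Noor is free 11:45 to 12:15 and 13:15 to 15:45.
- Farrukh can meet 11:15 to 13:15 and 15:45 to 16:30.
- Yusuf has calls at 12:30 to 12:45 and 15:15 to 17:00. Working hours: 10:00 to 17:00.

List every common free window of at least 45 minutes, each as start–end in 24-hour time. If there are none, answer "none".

Kira free within 10:00–17:00: 12:15–12:30, 13:45–14:15, 15:00–16:15.
Yusuf free within 10:00–17:00: 10:00–12:30, 12:45–15:15.
Kira ∩ Noor: 13:45–14:15, 15:00–15:45.
Kira ∩ Noor ∩ Farrukh: (none).
Kira ∩ Noor ∩ Farrukh ∩ Yusuf: (none).
Windows ≥ 45 min: (none).

none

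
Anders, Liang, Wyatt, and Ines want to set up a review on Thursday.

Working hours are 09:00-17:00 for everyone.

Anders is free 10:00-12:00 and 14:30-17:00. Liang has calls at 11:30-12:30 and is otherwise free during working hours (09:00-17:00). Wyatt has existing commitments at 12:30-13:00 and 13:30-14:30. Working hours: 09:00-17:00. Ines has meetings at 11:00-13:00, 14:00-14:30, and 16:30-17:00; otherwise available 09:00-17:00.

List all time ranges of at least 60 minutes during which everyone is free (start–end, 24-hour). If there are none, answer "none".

10:00–11:00, 14:30–16:30

Liang free within 09:00–17:00: 09:00–11:30, 12:30–17:00.
Wyatt free within 09:00–17:00: 09:00–12:30, 13:00–13:30, 14:30–17:00.
Ines free within 09:00–17:00: 09:00–11:00, 13:00–14:00, 14:30–16:30.
Anders ∩ Liang: 10:00–11:30, 14:30–17:00.
Anders ∩ Liang ∩ Wyatt: 10:00–11:30, 14:30–17:00.
Anders ∩ Liang ∩ Wyatt ∩ Ines: 10:00–11:00, 14:30–16:30.
Windows ≥ 60 min: 10:00–11:00, 14:30–16:30.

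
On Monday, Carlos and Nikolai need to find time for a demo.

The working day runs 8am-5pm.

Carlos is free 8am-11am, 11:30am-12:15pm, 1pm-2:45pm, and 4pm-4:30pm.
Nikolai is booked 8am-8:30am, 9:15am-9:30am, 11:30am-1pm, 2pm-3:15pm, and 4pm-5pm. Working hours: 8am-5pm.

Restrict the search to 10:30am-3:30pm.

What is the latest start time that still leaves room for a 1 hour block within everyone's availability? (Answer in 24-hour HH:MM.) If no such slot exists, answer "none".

Nikolai free within 08:00–17:00: 08:30–09:15, 09:30–11:30, 13:00–14:00, 15:15–16:00.
Carlos ∩ Nikolai: 08:30–09:15, 09:30–11:00, 13:00–14:00.
Restricted to 10:30–15:30: 10:30–11:00, 13:00–14:00.
Windows ≥ 60 min: 13:00–14:00.
Latest start in the last window 13:00–14:00 is 14:00 − 60 min = 13:00.

13:00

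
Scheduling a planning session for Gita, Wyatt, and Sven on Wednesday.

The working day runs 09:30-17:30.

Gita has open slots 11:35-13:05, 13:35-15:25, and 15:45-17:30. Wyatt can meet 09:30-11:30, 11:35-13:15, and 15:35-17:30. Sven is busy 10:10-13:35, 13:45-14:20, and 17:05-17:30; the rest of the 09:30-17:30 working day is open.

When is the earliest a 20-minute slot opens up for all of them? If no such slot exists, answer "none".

Sven free within 09:30–17:30: 09:30–10:10, 13:35–13:45, 14:20–17:05.
Gita ∩ Wyatt: 11:35–13:05, 15:45–17:30.
Gita ∩ Wyatt ∩ Sven: 15:45–17:05.
Windows ≥ 20 min: 15:45–17:05.
Earliest such window starts at 15:45.

15:45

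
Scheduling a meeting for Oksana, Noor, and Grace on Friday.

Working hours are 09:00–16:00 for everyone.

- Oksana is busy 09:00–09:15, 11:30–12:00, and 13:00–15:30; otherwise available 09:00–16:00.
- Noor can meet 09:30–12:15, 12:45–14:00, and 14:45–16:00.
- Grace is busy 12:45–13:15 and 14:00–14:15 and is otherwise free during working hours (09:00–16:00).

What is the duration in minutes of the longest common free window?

Oksana free within 09:00–16:00: 09:15–11:30, 12:00–13:00, 15:30–16:00.
Grace free within 09:00–16:00: 09:00–12:45, 13:15–14:00, 14:15–16:00.
Oksana ∩ Noor: 09:30–11:30, 12:00–12:15, 12:45–13:00, 15:30–16:00.
Oksana ∩ Noor ∩ Grace: 09:30–11:30, 12:00–12:15, 15:30–16:00.
Common window lengths: 120, 15, 30 min; longest is 120.

120 minutes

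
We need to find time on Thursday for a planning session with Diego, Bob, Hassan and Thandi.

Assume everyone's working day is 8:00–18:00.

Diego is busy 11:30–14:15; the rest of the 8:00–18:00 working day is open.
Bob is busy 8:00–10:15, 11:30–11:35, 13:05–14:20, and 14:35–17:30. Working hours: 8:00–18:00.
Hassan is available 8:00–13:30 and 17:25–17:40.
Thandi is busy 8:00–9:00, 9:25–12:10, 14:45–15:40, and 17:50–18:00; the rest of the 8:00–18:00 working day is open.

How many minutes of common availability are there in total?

Diego free within 08:00–18:00: 08:00–11:30, 14:15–18:00.
Bob free within 08:00–18:00: 10:15–11:30, 11:35–13:05, 14:20–14:35, 17:30–18:00.
Thandi free within 08:00–18:00: 09:00–09:25, 12:10–14:45, 15:40–17:50.
Diego ∩ Bob: 10:15–11:30, 14:20–14:35, 17:30–18:00.
Diego ∩ Bob ∩ Hassan: 10:15–11:30, 17:30–17:40.
Diego ∩ Bob ∩ Hassan ∩ Thandi: 17:30–17:40.
Total common minutes: 10.

10 minutes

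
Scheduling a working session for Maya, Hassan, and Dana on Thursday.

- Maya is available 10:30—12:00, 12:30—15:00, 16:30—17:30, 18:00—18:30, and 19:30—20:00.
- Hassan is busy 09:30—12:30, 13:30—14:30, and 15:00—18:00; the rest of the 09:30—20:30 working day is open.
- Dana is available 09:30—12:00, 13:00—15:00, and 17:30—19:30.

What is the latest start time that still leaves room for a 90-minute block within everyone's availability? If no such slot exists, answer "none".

none

Hassan free within 09:30–20:30: 12:30–13:30, 14:30–15:00, 18:00–20:30.
Maya ∩ Hassan: 12:30–13:30, 14:30–15:00, 18:00–18:30, 19:30–20:00.
Maya ∩ Hassan ∩ Dana: 13:00–13:30, 14:30–15:00, 18:00–18:30.
Windows ≥ 90 min: (none).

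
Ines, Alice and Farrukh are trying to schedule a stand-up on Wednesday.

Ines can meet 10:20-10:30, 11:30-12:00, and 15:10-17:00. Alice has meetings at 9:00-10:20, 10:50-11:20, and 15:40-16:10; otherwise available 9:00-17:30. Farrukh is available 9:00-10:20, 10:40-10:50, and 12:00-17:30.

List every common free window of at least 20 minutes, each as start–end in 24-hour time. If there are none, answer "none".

Alice free within 09:00–17:30: 10:20–10:50, 11:20–15:40, 16:10–17:30.
Ines ∩ Alice: 10:20–10:30, 11:30–12:00, 15:10–15:40, 16:10–17:00.
Ines ∩ Alice ∩ Farrukh: 15:10–15:40, 16:10–17:00.
Windows ≥ 20 min: 15:10–15:40, 16:10–17:00.

15:10–15:40, 16:10–17:00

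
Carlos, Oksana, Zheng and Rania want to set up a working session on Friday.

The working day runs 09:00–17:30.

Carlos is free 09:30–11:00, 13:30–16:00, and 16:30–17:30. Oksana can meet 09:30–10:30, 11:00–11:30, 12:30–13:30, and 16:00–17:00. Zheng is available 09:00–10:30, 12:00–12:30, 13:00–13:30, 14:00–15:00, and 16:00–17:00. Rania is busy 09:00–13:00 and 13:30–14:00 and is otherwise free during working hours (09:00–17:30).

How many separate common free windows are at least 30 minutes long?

Rania free within 09:00–17:30: 13:00–13:30, 14:00–17:30.
Carlos ∩ Oksana: 09:30–10:30, 16:30–17:00.
Carlos ∩ Oksana ∩ Zheng: 09:30–10:30, 16:30–17:00.
Carlos ∩ Oksana ∩ Zheng ∩ Rania: 16:30–17:00.
Windows ≥ 30 min: 16:30–17:00.
That's 1 window.

1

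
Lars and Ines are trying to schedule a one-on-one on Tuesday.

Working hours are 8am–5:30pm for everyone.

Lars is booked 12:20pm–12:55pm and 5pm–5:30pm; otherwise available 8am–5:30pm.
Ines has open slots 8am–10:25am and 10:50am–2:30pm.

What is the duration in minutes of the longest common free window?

145 minutes

Lars free within 08:00–17:30: 08:00–12:20, 12:55–17:00.
Lars ∩ Ines: 08:00–10:25, 10:50–12:20, 12:55–14:30.
Common window lengths: 145, 90, 95 min; longest is 145.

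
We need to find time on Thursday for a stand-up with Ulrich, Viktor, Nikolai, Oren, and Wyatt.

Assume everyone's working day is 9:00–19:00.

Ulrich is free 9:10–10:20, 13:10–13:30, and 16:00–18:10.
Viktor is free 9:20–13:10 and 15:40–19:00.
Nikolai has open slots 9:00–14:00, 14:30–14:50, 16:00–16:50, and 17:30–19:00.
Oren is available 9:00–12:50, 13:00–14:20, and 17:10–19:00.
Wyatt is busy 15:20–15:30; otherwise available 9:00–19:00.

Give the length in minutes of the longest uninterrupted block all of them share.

60 minutes

Wyatt free within 09:00–19:00: 09:00–15:20, 15:30–19:00.
Ulrich ∩ Viktor: 09:20–10:20, 16:00–18:10.
Ulrich ∩ Viktor ∩ Nikolai: 09:20–10:20, 16:00–16:50, 17:30–18:10.
Ulrich ∩ Viktor ∩ Nikolai ∩ Oren: 09:20–10:20, 17:30–18:10.
Ulrich ∩ Viktor ∩ Nikolai ∩ Oren ∩ Wyatt: 09:20–10:20, 17:30–18:10.
Common window lengths: 60, 40 min; longest is 60.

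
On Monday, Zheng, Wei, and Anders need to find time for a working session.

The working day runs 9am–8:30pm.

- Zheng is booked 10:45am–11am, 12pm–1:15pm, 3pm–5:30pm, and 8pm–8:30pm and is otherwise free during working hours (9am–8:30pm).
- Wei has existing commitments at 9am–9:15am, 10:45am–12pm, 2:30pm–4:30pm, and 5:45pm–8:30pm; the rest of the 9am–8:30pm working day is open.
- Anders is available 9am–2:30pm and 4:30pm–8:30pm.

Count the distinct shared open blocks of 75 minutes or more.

2

Zheng free within 09:00–20:30: 09:00–10:45, 11:00–12:00, 13:15–15:00, 17:30–20:00.
Wei free within 09:00–20:30: 09:15–10:45, 12:00–14:30, 16:30–17:45.
Zheng ∩ Wei: 09:15–10:45, 13:15–14:30, 17:30–17:45.
Zheng ∩ Wei ∩ Anders: 09:15–10:45, 13:15–14:30, 17:30–17:45.
Windows ≥ 75 min: 09:15–10:45, 13:15–14:30.
That's 2 windows.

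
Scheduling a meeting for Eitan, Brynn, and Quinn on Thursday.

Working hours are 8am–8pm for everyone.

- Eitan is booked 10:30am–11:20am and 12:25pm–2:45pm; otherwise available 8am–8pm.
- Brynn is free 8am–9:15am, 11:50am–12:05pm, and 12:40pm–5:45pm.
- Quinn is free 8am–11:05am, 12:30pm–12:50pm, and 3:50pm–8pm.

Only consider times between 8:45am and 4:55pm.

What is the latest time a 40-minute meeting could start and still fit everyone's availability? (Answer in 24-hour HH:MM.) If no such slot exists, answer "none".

Eitan free within 08:00–20:00: 08:00–10:30, 11:20–12:25, 14:45–20:00.
Eitan ∩ Brynn: 08:00–09:15, 11:50–12:05, 14:45–17:45.
Eitan ∩ Brynn ∩ Quinn: 08:00–09:15, 15:50–17:45.
Restricted to 08:45–16:55: 08:45–09:15, 15:50–16:55.
Windows ≥ 40 min: 15:50–16:55.
Latest start in the last window 15:50–16:55 is 16:55 − 40 min = 16:15.

16:15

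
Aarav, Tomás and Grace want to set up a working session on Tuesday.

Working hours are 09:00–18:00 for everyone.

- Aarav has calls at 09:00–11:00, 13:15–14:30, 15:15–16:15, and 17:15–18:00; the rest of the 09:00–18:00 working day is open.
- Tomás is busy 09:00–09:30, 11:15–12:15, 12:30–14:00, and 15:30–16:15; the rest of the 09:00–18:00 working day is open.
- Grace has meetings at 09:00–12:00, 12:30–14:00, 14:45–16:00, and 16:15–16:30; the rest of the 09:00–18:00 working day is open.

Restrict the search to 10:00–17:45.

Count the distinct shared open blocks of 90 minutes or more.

0

Aarav free within 09:00–18:00: 11:00–13:15, 14:30–15:15, 16:15–17:15.
Tomás free within 09:00–18:00: 09:30–11:15, 12:15–12:30, 14:00–15:30, 16:15–18:00.
Grace free within 09:00–18:00: 12:00–12:30, 14:00–14:45, 16:00–16:15, 16:30–18:00.
Aarav ∩ Tomás: 11:00–11:15, 12:15–12:30, 14:30–15:15, 16:15–17:15.
Aarav ∩ Tomás ∩ Grace: 12:15–12:30, 14:30–14:45, 16:30–17:15.
Restricted to 10:00–17:45: 12:15–12:30, 14:30–14:45, 16:30–17:15.
Windows ≥ 90 min: (none).
That's 0 windows.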